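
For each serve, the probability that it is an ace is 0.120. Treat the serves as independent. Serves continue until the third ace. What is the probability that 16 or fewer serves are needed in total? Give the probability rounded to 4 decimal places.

Finishing within 16 serves ⇔ at least 3 successes in the first 16. With X ~ Binomial(16, 0.12), P(Y ≤ 16) = 1 − P(X ≤ 2).
  k=0: C(16,0)·0.12^0·0.88^16 = 0.129337
  k=1: C(16,1)·0.12^1·0.88^15 = 0.282190
  k=2: C(16,2)·0.12^2·0.88^14 = 0.288603
1 − 0.700130 = 0.299870

0.2999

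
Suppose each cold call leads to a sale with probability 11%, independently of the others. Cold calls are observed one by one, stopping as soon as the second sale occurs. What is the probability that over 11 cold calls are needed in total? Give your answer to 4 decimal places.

Needing more than 11 cold calls ⇔ fewer than 2 successes in the first 11. With X ~ Binomial(11, 0.11), P(Y > 11) = P(X ≤ 1).
  k=0: C(11,0)·0.11^0·0.89^11 = 0.277517
  k=1: C(11,1)·0.11^1·0.89^10 = 0.377299
P(X ≤ 1) = 0.654816

0.6548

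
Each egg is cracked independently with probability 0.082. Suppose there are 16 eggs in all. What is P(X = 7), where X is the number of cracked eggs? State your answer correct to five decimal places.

X ~ Binomial(n=16, p=0.082).
P(X=7) = C(16,7) · p^7 · (1−p)^9
= 11440 · 2.4929e-08 · 0.463 = 0.0001320

0.00013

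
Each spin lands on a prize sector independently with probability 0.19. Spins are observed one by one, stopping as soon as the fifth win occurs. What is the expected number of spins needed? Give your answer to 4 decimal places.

26.3158

Y = total spins until the fifth success; negative binomial with r=5, p=0.19.
E[Y] = r / p = 5 / 0.19 = 26.315789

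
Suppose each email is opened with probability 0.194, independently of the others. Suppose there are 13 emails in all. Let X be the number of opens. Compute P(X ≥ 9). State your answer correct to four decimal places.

X ~ Binomial(13, 0.194); P(X ≥ 9) = Σ C(13,k) p^k (1−p)^(13−k) over k:
  k=9: C(13,9)·0.194^9·0.806^4 = 0.000117
  k=10: C(13,10)·0.194^10·0.806^3 = 0.000011
  k=11: C(13,11)·0.194^11·0.806^2 = 0.000001
  k=12: C(13,12)·0.194^12·0.806^1 = 0.000000
  k=13: C(13,13)·0.194^13·0.806^0 = 0.000000
Total = 0.000130

0.0001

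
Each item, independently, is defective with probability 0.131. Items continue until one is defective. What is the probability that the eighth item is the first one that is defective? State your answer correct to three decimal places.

Geometric (trials to first success), p = 0.131.
P(Y = 8) = (1−p)^7 · p = 0.37423 · 0.131 = 0.04902

0.049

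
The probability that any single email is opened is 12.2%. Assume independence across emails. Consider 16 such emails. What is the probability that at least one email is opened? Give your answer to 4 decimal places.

P(at least one) = 1 − P(none) = 1 − (1 − 0.122)^16
= 1 − 0.124713 = 0.875287

0.8753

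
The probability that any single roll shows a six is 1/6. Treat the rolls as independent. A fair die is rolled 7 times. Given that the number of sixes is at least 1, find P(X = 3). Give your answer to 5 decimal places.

X ~ Binomial(7, 0.166667). Want P(X=3 | X≥1) = P(X=3) / P(X≥1).
P(X=3) = C(7,3)·0.166667^3·0.833333^4 = 0.0781429
P(X≥1) = 1 − 0.2790816 = 0.7209184
Ratio = 0.0781429 / 0.7209184 = 0.1083935

0.10839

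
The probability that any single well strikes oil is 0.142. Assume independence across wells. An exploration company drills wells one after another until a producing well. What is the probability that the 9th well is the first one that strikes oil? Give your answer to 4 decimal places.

0.0417

Geometric (trials to first success), p = 0.142.
P(Y = 9) = (1−p)^8 · p = 0.2937 · 0.142 = 0.041705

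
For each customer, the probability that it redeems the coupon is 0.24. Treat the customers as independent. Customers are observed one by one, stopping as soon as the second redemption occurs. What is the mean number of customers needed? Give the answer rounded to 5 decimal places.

8.33333

Y = total customers until the second success; negative binomial with r=2, p=0.24.
E[Y] = r / p = 2 / 0.24 = 8.3333333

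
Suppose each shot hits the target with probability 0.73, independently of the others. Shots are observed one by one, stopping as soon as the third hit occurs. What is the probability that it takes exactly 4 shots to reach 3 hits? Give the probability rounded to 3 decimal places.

0.315

Y = trial on which the third success occurs; negative binomial, r=3, p=0.73.
P(Y=4) = C(3,2) · p^3 · (1−p)^1
= 3 · 0.38902 · 0.27 = 0.31510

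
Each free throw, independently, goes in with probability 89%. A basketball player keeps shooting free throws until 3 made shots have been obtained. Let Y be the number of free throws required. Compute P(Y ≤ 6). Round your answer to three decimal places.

Finishing within 6 free throws ⇔ at least 3 successes in the first 6. With X ~ Binomial(6, 0.89), P(Y ≤ 6) = 1 − P(X ≤ 2).
  k=0: C(6,0)·0.89^0·0.11^6 = 0.00000
  k=1: C(6,1)·0.89^1·0.11^5 = 0.00009
  k=2: C(6,2)·0.89^2·0.11^4 = 0.00174
1 − 0.00183 = 0.99817

0.998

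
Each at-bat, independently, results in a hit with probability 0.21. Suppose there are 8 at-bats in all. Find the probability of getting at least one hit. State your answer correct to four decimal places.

P(at least one) = 1 − P(none) = 1 − (1 − 0.21)^8
= 1 − 0.151711 = 0.848289

0.8483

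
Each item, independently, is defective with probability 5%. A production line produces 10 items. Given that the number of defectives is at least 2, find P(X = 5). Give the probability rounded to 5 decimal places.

X ~ Binomial(10, 0.05). Want P(X=5 | X≥2) = P(X=5) / P(X≥2).
P(X=5) = C(10,5)·0.05^5·0.95^5 = 0.0000609
P(X≥2) = 1 − 0.5987369 − 0.3151247 = 0.0861384
Ratio = 0.0000609 / 0.0861384 = 0.0007074

0.00071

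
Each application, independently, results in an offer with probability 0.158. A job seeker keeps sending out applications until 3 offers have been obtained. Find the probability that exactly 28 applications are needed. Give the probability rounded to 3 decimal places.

Y = trial on which the third success occurs; negative binomial, r=3, p=0.158.
P(Y=28) = C(27,2) · p^3 · (1−p)^25
= 351 · 0.0039443 · 0.013577 = 0.01880

0.019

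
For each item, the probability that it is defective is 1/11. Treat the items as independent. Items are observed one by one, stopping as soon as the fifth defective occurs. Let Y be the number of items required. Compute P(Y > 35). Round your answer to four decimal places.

0.7911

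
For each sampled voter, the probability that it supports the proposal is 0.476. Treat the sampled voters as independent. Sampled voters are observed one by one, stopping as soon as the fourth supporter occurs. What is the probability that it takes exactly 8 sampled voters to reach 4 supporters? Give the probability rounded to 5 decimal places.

Y = trial on which the fourth success occurs; negative binomial, r=4, p=0.476.
P(Y=8) = C(7,3) · p^4 · (1−p)^4
= 35 · 0.051337 · 0.075392 = 0.1354631

0.13546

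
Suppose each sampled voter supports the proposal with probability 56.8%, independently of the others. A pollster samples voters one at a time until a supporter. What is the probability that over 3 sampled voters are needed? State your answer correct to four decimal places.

0.0806

Y = number of sampled voters to the first success; geometric, p = 0.568.
P(Y > 3) = P(first 3 all fail) = (1−p)^3 = 0.080622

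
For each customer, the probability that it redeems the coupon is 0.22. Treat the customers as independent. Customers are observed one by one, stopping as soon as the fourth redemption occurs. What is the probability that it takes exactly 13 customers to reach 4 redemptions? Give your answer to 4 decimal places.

Y = trial on which the fourth success occurs; negative binomial, r=4, p=0.22.
P(Y=13) = C(12,3) · p^4 · (1−p)^9
= 220 · 0.0023426 · 0.10687 = 0.055076

0.0551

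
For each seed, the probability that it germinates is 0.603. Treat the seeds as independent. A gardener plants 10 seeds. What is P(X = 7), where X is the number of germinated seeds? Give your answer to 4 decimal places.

0.2177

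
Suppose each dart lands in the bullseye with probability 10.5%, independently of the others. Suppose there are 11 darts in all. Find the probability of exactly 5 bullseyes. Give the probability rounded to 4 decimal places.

0.0030

X ~ Binomial(n=11, p=0.105).
P(X=5) = C(11,5) · p^5 · (1−p)^6
= 462 · 1.2763e-05 · 0.51397 = 0.003031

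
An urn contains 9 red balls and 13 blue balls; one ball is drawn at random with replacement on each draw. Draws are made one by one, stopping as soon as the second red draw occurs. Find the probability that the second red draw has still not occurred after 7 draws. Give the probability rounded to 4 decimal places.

0.1471

Needing more than 7 draws ⇔ fewer than 2 successes in the first 7. With X ~ Binomial(7, 0.409091), P(Y > 7) = P(X ≤ 1).
  k=0: C(7,0)·0.409091^0·0.590909^7 = 0.025156
  k=1: C(7,1)·0.409091^1·0.590909^6 = 0.121911
P(X ≤ 1) = 0.147067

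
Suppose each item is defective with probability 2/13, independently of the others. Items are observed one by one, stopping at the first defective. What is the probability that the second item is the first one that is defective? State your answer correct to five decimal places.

Geometric (trials to first success), p = 0.153846.
P(Y = 2) = (1−p)^1 · p = 0.84615 · 0.153846 = 0.1301775

0.13018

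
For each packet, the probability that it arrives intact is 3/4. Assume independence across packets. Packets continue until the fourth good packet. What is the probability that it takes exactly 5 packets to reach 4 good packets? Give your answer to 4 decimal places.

Y = trial on which the fourth success occurs; negative binomial, r=4, p=0.75.
P(Y=5) = C(4,3) · p^4 · (1−p)^1
= 4 · 0.31641 · 0.25 = 0.316406

0.3164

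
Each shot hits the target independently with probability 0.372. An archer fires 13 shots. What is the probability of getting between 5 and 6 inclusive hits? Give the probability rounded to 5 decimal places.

X ~ Binomial(13, 0.372); P(5 ≤ X ≤ 6) = Σ C(13,k) p^k (1−p)^(13−k) over k:
  k=5: C(13,5)·0.372^5·0.628^8 = 0.2218045
  k=6: C(13,6)·0.372^6·0.628^7 = 0.1751832
Total = 0.3969877

0.39699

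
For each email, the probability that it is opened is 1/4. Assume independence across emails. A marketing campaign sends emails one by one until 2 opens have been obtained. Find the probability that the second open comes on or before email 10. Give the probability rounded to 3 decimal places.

0.756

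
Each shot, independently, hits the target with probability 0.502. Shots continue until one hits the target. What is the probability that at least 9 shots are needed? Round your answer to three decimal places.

0.004

Y = number of shots to the first success; geometric, p = 0.502.
P(Y > 8) = P(first 8 all fail) = (1−p)^8 = 0.00378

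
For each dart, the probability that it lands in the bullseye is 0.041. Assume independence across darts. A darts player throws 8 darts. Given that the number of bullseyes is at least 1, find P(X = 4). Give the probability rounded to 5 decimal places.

X ~ Binomial(8, 0.041). Want P(X=4 | X≥1) = P(X=4) / P(X≥1).
P(X=4) = C(8,4)·0.041^4·0.959^4 = 0.0001673
P(X≥1) = 1 − 0.7153999 = 0.2846001
Ratio = 0.0001673 / 0.2846001 = 0.0005879

0.00059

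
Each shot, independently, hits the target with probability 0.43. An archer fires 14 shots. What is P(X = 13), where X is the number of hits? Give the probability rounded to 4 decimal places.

0.0001

X ~ Binomial(n=14, p=0.43).
P(X=13) = C(14,13) · p^13 · (1−p)^1
= 14 · 1.7183e-05 · 0.57 = 0.000137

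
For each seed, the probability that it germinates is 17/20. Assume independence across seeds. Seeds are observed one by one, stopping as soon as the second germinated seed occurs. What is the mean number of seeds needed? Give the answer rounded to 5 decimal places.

2.35294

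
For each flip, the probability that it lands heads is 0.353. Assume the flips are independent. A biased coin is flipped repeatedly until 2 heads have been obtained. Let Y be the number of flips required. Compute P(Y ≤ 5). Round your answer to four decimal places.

Finishing within 5 flips ⇔ at least 2 successes in the first 5. With X ~ Binomial(5, 0.353), P(Y ≤ 5) = 1 − P(X ≤ 1).
  k=0: C(5,0)·0.353^0·0.647^5 = 0.113376
  k=1: C(5,1)·0.353^1·0.647^4 = 0.309287
1 − 0.422663 = 0.577337

0.5773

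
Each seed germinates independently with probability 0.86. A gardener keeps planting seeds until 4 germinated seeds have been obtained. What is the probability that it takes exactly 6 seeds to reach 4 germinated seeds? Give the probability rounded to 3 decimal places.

0.107

Y = trial on which the fourth success occurs; negative binomial, r=4, p=0.86.
P(Y=6) = C(5,3) · p^4 · (1−p)^2
= 10 · 0.54701 · 0.0196 = 0.10721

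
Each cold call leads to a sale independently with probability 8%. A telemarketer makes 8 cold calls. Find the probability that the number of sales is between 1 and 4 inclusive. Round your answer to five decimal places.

0.48663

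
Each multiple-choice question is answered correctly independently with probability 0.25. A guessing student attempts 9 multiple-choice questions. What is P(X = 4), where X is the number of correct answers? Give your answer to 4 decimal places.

0.1168

X ~ Binomial(n=9, p=0.25).
P(X=4) = C(9,4) · p^4 · (1−p)^5
= 126 · 0.0039062 · 0.2373 = 0.116798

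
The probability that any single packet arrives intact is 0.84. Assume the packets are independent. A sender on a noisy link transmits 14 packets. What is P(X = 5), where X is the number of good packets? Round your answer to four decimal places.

X ~ Binomial(n=14, p=0.84).
P(X=5) = C(14,5) · p^5 · (1−p)^9
= 2002 · 0.41821 · 6.8719e-08 = 0.000058

0.0001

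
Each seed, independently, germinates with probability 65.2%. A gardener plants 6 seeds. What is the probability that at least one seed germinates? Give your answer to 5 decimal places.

0.99822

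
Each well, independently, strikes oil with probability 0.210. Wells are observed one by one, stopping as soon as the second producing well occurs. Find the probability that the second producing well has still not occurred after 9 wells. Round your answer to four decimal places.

0.4066

Needing more than 9 wells ⇔ fewer than 2 successes in the first 9. With X ~ Binomial(9, 0.21), P(Y > 9) = P(X ≤ 1).
  k=0: C(9,0)·0.21^0·0.79^9 = 0.119852
  k=1: C(9,1)·0.21^1·0.79^8 = 0.286734
P(X ≤ 1) = 0.406585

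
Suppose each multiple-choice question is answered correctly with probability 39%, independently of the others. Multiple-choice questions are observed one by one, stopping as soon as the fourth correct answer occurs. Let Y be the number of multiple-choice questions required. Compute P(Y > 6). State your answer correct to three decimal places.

Needing more than 6 multiple-choice questions ⇔ fewer than 4 successes in the first 6. With X ~ Binomial(6, 0.39), P(Y > 6) = P(X ≤ 3).
  k=0: C(6,0)·0.39^0·0.61^6 = 0.05152
  k=1: C(6,1)·0.39^1·0.61^5 = 0.19764
  k=2: C(6,2)·0.39^2·0.61^4 = 0.31589
  k=3: C(6,3)·0.39^3·0.61^3 = 0.26929
P(X ≤ 3) = 0.83433

0.834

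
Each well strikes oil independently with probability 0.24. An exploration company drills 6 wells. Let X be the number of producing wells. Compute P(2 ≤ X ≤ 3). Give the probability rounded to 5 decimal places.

0.40962

X ~ Binomial(6, 0.24); P(2 ≤ X ≤ 3) = Σ C(6,k) p^k (1−p)^(6−k) over k:
  k=2: C(6,2)·0.24^2·0.76^4 = 0.2882492
  k=3: C(6,3)·0.24^3·0.76^3 = 0.1213681
Total = 0.4096173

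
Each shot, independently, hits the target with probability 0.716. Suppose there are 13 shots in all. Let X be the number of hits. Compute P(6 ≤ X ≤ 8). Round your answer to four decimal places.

X ~ Binomial(13, 0.716); P(6 ≤ X ≤ 8) = Σ C(13,k) p^k (1−p)^(13−k) over k:
  k=6: C(13,6)·0.716^6·0.284^7 = 0.034453
  k=7: C(13,7)·0.716^7·0.284^6 = 0.086860
  k=8: C(13,8)·0.716^8·0.284^5 = 0.164238
Total = 0.285551

0.2856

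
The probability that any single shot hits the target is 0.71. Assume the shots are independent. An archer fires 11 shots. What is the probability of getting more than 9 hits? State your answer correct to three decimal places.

0.127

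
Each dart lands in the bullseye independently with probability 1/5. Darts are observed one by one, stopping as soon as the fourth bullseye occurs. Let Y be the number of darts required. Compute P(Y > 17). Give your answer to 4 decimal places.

0.5489

Needing more than 17 darts ⇔ fewer than 4 successes in the first 17. With X ~ Binomial(17, 0.20), P(Y > 17) = P(X ≤ 3).
  k=0: C(17,0)·0.20^0·0.80^17 = 0.022518
  k=1: C(17,1)·0.20^1·0.80^16 = 0.095701
  k=2: C(17,2)·0.20^2·0.80^15 = 0.191403
  k=3: C(17,3)·0.20^3·0.80^14 = 0.239254
P(X ≤ 3) = 0.548876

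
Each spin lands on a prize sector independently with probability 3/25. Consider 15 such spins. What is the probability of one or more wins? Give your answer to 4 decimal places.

0.8530

P(at least one) = 1 − P(none) = 1 − (1 − 0.12)^15
= 1 − 0.146974 = 0.853026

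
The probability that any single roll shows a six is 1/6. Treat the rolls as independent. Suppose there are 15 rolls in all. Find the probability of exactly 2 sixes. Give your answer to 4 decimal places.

X ~ Binomial(n=15, p=0.166667).
P(X=2) = C(15,2) · p^2 · (1−p)^13
= 105 · 0.027778 · 0.093464 = 0.272603

0.2726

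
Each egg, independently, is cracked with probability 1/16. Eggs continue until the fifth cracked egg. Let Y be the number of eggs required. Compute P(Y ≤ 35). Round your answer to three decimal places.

0.065

Finishing within 35 eggs ⇔ at least 5 successes in the first 35. With X ~ Binomial(35, 0.0625), P(Y ≤ 35) = 1 − P(X ≤ 4).
  k=0: C(35,0)·0.0625^0·0.9375^35 = 0.10447
  k=1: C(35,1)·0.0625^1·0.9375^34 = 0.24377
  k=2: C(35,2)·0.0625^2·0.9375^33 = 0.27627
  k=3: C(35,3)·0.0625^3·0.9375^32 = 0.20260
  k=4: C(35,4)·0.0625^4·0.9375^31 = 0.10805
1 − 0.93515 = 0.06485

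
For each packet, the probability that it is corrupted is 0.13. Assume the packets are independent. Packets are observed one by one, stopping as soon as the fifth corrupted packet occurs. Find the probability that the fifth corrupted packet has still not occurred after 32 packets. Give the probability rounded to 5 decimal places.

Needing more than 32 packets ⇔ fewer than 5 successes in the first 32. With X ~ Binomial(32, 0.13), P(Y > 32) = P(X ≤ 4).
  k=0: C(32,0)·0.13^0·0.87^32 = 0.0116042
  k=1: C(32,1)·0.13^1·0.87^31 = 0.0554869
  k=2: C(32,2)·0.13^2·0.87^30 = 0.1285127
  k=3: C(32,3)·0.13^3·0.87^29 = 0.1920304
  k=4: C(32,4)·0.13^4·0.87^28 = 0.2080330
P(X ≤ 4) = 0.5956672

0.59567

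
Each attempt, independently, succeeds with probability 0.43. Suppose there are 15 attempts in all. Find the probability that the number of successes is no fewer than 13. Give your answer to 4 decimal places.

X ~ Binomial(15, 0.43); P(X ≥ 13) = Σ C(15,k) p^k (1−p)^(15−k) over k:
  k=13: C(15,13)·0.43^13·0.57^2 = 0.000586
  k=14: C(15,14)·0.43^14·0.57^1 = 0.000063
  k=15: C(15,15)·0.43^15·0.57^0 = 0.000003
Total = 0.000653

0.0007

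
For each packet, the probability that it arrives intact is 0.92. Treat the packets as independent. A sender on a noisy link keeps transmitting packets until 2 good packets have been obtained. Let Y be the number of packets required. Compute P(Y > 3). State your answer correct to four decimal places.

Needing more than 3 packets ⇔ fewer than 2 successes in the first 3. With X ~ Binomial(3, 0.92), P(Y > 3) = P(X ≤ 1).
  k=0: C(3,0)·0.92^0·0.08^3 = 0.000512
  k=1: C(3,1)·0.92^1·0.08^2 = 0.017664
P(X ≤ 1) = 0.018176

0.0182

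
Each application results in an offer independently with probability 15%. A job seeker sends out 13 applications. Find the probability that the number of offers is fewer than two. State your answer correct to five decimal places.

X ~ Binomial(13, 0.15); P(X ≤ 1) = Σ C(13,k) p^k (1−p)^(13−k) over k:
  k=0: C(13,0)·0.15^0·0.85^13 = 0.1209055
  k=1: C(13,1)·0.15^1·0.85^12 = 0.2773714
Total = 0.3982769

0.39828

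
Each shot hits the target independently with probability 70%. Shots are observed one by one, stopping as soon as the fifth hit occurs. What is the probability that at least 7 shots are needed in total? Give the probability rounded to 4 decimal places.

Needing more than 6 shots ⇔ fewer than 5 successes in the first 6. With X ~ Binomial(6, 0.70), P(Y > 6) = P(X ≤ 4).
  k=0: C(6,0)·0.70^0·0.30^6 = 0.000729
  k=1: C(6,1)·0.70^1·0.30^5 = 0.010206
  k=2: C(6,2)·0.70^2·0.30^4 = 0.059535
  k=3: C(6,3)·0.70^3·0.30^3 = 0.185220
  k=4: C(6,4)·0.70^4·0.30^2 = 0.324135
P(X ≤ 4) = 0.579825

0.5798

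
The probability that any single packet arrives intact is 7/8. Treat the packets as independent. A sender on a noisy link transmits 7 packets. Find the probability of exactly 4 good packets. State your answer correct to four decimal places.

0.0401

X ~ Binomial(n=7, p=0.875).
P(X=4) = C(7,4) · p^4 · (1−p)^3
= 35 · 0.58618 · 0.0019531 = 0.040071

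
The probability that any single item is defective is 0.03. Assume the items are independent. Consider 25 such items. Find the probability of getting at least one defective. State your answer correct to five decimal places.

P(at least one) = 1 − P(none) = 1 − (1 − 0.03)^25
= 1 − 0.4669747 = 0.5330253

0.53303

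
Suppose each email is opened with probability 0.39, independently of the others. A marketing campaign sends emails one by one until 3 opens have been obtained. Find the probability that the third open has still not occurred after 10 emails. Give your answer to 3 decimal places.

0.184

Needing more than 10 emails ⇔ fewer than 3 successes in the first 10. With X ~ Binomial(10, 0.39), P(Y > 10) = P(X ≤ 2).
  k=0: C(10,0)·0.39^0·0.61^10 = 0.00713
  k=1: C(10,1)·0.39^1·0.61^9 = 0.04561
  k=2: C(10,2)·0.39^2·0.61^8 = 0.13121
P(X ≤ 2) = 0.18395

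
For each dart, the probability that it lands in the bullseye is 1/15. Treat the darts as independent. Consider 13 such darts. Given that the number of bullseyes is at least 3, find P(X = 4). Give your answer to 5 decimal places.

0.14833

X ~ Binomial(13, 0.066667). Want P(X=4 | X≥3) = P(X=4) / P(X≥3).
P(X=4) = C(13,4)·0.066667^4·0.933333^9 = 0.0075905
P(X≥3) = 1 − 0.4078290 − 0.3786983 − 0.1622993 = 0.0511734
Ratio = 0.0075905 / 0.0511734 = 0.1483297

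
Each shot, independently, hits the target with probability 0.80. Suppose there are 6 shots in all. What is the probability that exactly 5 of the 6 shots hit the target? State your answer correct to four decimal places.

0.3932

X ~ Binomial(n=6, p=0.80).
P(X=5) = C(6,5) · p^5 · (1−p)^1
= 6 · 0.32768 · 0.2 = 0.393216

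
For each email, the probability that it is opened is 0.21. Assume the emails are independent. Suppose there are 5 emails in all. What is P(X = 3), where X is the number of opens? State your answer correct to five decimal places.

0.05780

X ~ Binomial(n=5, p=0.21).
P(X=3) = C(5,3) · p^3 · (1−p)^2
= 10 · 0.009261 · 0.6241 = 0.0577979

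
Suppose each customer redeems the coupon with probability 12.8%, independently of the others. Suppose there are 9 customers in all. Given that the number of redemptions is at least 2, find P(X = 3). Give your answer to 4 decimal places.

X ~ Binomial(9, 0.128). Want P(X=3 | X≥2) = P(X=3) / P(X≥2).
P(X=3) = C(9,3)·0.128^3·0.872^6 = 0.077448
P(X≥2) = 1 − 0.291507 − 0.385110 = 0.323384
Ratio = 0.077448 / 0.323384 = 0.239491

0.2395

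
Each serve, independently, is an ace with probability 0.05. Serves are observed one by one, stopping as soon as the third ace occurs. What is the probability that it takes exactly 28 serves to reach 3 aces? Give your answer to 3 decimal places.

Y = trial on which the third success occurs; negative binomial, r=3, p=0.05.
P(Y=28) = C(27,2) · p^3 · (1−p)^25
= 351 · 0.000125 · 0.27739 = 0.01217

0.012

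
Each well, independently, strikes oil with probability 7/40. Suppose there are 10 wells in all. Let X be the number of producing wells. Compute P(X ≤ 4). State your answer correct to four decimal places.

X ~ Binomial(10, 0.175); P(X ≤ 4) = Σ C(10,k) p^k (1−p)^(10−k) over k:
  k=0: C(10,0)·0.175^0·0.825^10 = 0.146063
  k=1: C(10,1)·0.175^1·0.825^9 = 0.309830
  k=2: C(10,2)·0.175^2·0.825^8 = 0.295747
  k=3: C(10,3)·0.175^3·0.825^7 = 0.167291
  k=4: C(10,4)·0.175^4·0.825^6 = 0.062101
Total = 0.981031

0.9810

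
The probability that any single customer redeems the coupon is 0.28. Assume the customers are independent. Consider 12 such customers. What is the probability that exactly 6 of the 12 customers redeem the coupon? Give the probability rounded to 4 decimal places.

0.0620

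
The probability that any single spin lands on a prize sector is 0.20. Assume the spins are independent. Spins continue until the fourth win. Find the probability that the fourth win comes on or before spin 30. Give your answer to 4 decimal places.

0.8773

Finishing within 30 spins ⇔ at least 4 successes in the first 30. With X ~ Binomial(30, 0.20), P(Y ≤ 30) = 1 − P(X ≤ 3).
  k=0: C(30,0)·0.20^0·0.80^30 = 0.001238
  k=1: C(30,1)·0.20^1·0.80^29 = 0.009285
  k=2: C(30,2)·0.20^2·0.80^28 = 0.033656
  k=3: C(30,3)·0.20^3·0.80^27 = 0.078532
1 − 0.122711 = 0.877289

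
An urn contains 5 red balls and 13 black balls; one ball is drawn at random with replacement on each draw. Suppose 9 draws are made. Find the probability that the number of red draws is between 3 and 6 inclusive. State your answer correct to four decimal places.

X ~ Binomial(9, 0.277778); P(3 ≤ X ≤ 6) = Σ C(9,k) p^k (1−p)^(9−k) over k:
  k=3: C(9,3)·0.277778^3·0.722222^6 = 0.255504
  k=4: C(9,4)·0.277778^4·0.722222^5 = 0.147406
  k=5: C(9,5)·0.277778^5·0.722222^4 = 0.056695
  k=6: C(9,6)·0.277778^6·0.722222^3 = 0.014537
Total = 0.474141

0.4741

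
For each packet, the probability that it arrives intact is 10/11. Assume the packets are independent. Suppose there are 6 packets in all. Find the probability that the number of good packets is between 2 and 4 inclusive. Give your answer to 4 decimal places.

X ~ Binomial(6, 0.909091); P(2 ≤ X ≤ 4) = Σ C(6,k) p^k (1−p)^(6−k) over k:
  k=2: C(6,2)·0.909091^2·0.090909^4 = 0.000847
  k=3: C(6,3)·0.909091^3·0.090909^3 = 0.011289
  k=4: C(6,4)·0.909091^4·0.090909^2 = 0.084671
Total = 0.096807

0.0968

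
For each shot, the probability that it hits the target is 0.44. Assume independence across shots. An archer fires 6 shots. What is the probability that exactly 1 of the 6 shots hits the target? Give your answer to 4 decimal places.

X ~ Binomial(n=6, p=0.44).
P(X=1) = C(6,1) · p^1 · (1−p)^5
= 6 · 0.44 · 0.055073 = 0.145393

0.1454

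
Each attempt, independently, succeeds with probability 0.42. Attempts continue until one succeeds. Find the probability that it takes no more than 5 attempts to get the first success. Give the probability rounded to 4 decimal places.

0.9344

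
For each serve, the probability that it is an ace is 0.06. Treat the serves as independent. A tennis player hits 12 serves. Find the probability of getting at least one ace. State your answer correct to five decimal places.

0.52408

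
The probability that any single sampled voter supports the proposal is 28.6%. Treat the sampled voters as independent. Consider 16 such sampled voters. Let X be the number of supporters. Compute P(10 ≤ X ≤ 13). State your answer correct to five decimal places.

0.00489

X ~ Binomial(16, 0.286); P(10 ≤ X ≤ 13) = Σ C(16,k) p^k (1−p)^(16−k) over k:
  k=10: C(16,10)·0.286^10·0.714^6 = 0.0038848
  k=11: C(16,11)·0.286^11·0.714^5 = 0.0008488
  k=12: C(16,12)·0.286^12·0.714^4 = 0.0001417
  k=13: C(16,13)·0.286^13·0.714^3 = 0.0000175
Total = 0.0048928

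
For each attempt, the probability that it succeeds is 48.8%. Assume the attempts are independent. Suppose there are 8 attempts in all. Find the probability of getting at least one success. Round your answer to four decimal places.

P(at least one) = 1 − P(none) = 1 − (1 − 0.488)^8
= 1 − 0.004722 = 0.995278

0.9953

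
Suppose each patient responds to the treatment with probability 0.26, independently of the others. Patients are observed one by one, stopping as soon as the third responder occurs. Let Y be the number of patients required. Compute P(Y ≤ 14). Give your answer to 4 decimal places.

Finishing within 14 patients ⇔ at least 3 successes in the first 14. With X ~ Binomial(14, 0.26), P(Y ≤ 14) = 1 − P(X ≤ 2).
  k=0: C(14,0)·0.26^0·0.74^14 = 0.014765
  k=1: C(14,1)·0.26^1·0.74^13 = 0.072630
  k=2: C(14,2)·0.26^2·0.74^12 = 0.165870
1 − 0.253265 = 0.746735

0.7467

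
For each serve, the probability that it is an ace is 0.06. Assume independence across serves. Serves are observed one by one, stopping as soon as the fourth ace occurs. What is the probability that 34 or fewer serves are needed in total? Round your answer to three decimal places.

Finishing within 34 serves ⇔ at least 4 successes in the first 34. With X ~ Binomial(34, 0.06), P(Y ≤ 34) = 1 − P(X ≤ 3).
  k=0: C(34,0)·0.06^0·0.94^34 = 0.12200
  k=1: C(34,1)·0.06^1·0.94^33 = 0.26476
  k=2: C(34,2)·0.06^2·0.94^32 = 0.27884
  k=3: C(34,3)·0.06^3·0.94^31 = 0.18985
1 − 0.85544 = 0.14456

0.145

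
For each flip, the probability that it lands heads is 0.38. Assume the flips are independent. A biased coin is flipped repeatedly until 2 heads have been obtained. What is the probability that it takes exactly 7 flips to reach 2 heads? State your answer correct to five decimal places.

Y = trial on which the second success occurs; negative binomial, r=2, p=0.38.
P(Y=7) = C(6,1) · p^2 · (1−p)^5
= 6 · 0.1444 · 0.091613 = 0.0793737

0.07937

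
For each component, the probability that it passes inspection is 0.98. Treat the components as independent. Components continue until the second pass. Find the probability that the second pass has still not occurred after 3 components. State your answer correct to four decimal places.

Needing more than 3 components ⇔ fewer than 2 successes in the first 3. With X ~ Binomial(3, 0.98), P(Y > 3) = P(X ≤ 1).
  k=0: C(3,0)·0.98^0·0.02^3 = 0.000008
  k=1: C(3,1)·0.98^1·0.02^2 = 0.001176
P(X ≤ 1) = 0.001184

0.0012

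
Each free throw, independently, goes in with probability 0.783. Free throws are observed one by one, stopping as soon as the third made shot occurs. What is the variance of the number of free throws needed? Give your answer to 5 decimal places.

Y = total free throws until the third success; negative binomial with r=3, p=0.783.
Var(Y) = r(1−p)/p² = 3·0.217 / 0.783² = 1.0618360

1.06184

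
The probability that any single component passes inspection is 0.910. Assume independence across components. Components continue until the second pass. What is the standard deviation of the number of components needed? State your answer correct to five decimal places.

0.46622

Y = total components until the second success; negative binomial with r=2, p=0.91.
SD(Y) = √[r(1−p)/p²] = √(0.2173651) = 0.4662243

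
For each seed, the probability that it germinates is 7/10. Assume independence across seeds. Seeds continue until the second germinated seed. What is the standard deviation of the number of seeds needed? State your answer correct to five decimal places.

1.10657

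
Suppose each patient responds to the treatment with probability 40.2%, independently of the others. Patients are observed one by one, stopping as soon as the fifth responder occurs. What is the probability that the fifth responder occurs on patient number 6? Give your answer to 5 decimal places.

0.03139

Y = trial on which the fifth success occurs; negative binomial, r=5, p=0.402.
P(Y=6) = C(5,4) · p^5 · (1−p)^1
= 5 · 0.010499 · 0.598 = 0.0313907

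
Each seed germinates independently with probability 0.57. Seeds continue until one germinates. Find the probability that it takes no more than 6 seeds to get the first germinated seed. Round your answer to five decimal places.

0.99368

Y = number of seeds to the first success; geometric, p = 0.57.
P(Y ≤ 6) = 1 − (1−p)^6 = 1 − 0.0063214 = 0.9936786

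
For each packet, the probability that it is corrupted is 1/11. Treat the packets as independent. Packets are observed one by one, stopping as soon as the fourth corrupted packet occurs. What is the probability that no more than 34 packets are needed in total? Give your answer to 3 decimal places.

0.374

Finishing within 34 packets ⇔ at least 4 successes in the first 34. With X ~ Binomial(34, 0.090909), P(Y ≤ 34) = 1 − P(X ≤ 3).
  k=0: C(34,0)·0.090909^0·0.909091^34 = 0.03914
  k=1: C(34,1)·0.090909^1·0.909091^33 = 0.13308
  k=2: C(34,2)·0.090909^2·0.909091^32 = 0.21959
  k=3: C(34,3)·0.090909^3·0.909091^31 = 0.23423
1 − 0.62605 = 0.37395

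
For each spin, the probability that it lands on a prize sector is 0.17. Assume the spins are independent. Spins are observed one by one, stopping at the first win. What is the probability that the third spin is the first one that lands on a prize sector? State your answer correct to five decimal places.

0.11711

Geometric (trials to first success), p = 0.17.
P(Y = 3) = (1−p)^2 · p = 0.6889 · 0.17 = 0.1171130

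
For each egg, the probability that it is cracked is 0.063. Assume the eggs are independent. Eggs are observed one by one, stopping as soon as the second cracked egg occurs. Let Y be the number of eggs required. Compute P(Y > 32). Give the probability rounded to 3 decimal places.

Needing more than 32 eggs ⇔ fewer than 2 successes in the first 32. With X ~ Binomial(32, 0.063), P(Y > 32) = P(X ≤ 1).
  k=0: C(32,0)·0.063^0·0.937^32 = 0.12464
  k=1: C(32,1)·0.063^1·0.937^31 = 0.26817
P(X ≤ 1) = 0.39282

0.393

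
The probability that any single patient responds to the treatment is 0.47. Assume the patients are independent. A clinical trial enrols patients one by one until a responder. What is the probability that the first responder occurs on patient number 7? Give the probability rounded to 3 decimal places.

0.010

Geometric (trials to first success), p = 0.47.
P(Y = 7) = (1−p)^6 · p = 0.022164 · 0.47 = 0.01042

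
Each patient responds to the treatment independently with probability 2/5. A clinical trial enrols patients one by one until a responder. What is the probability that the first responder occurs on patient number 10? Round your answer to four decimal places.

Geometric (trials to first success), p = 0.40.
P(Y = 10) = (1−p)^9 · p = 0.010078 · 0.40 = 0.004031

0.0040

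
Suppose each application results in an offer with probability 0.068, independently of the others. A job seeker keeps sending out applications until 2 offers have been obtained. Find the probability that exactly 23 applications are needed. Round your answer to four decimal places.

Y = trial on which the second success occurs; negative binomial, r=2, p=0.068.
P(Y=23) = C(22,1) · p^2 · (1−p)^21
= 22 · 0.004624 · 0.22789 = 0.023183

0.0232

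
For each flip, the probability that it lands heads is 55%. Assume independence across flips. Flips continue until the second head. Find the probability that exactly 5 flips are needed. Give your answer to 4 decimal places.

Y = trial on which the second success occurs; negative binomial, r=2, p=0.55.
P(Y=5) = C(4,1) · p^2 · (1−p)^3
= 4 · 0.3025 · 0.091125 = 0.110261

0.1103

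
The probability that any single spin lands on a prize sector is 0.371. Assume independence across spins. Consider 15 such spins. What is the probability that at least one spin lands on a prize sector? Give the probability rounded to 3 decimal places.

0.999

P(at least one) = 1 − P(none) = 1 − (1 − 0.371)^15
= 1 − 0.00095 = 0.99905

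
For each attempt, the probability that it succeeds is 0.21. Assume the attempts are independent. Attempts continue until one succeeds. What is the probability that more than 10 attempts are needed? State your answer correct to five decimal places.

0.09468

Y = number of attempts to the first success; geometric, p = 0.21.
P(Y > 10) = P(first 10 all fail) = (1−p)^10 = 0.0946828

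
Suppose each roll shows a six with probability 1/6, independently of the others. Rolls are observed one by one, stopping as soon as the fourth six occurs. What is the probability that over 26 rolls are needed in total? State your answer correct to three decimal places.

0.349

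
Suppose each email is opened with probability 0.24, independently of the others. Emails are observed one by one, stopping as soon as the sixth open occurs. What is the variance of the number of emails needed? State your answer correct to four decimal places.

79.1667

Y = total emails until the sixth success; negative binomial with r=6, p=0.24.
Var(Y) = r(1−p)/p² = 6·0.76 / 0.24² = 79.166667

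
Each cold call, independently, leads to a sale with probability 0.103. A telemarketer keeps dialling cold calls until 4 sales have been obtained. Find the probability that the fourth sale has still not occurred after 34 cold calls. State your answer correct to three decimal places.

0.530

Needing more than 34 cold calls ⇔ fewer than 4 successes in the first 34. With X ~ Binomial(34, 0.103), P(Y > 34) = P(X ≤ 3).
  k=0: C(34,0)·0.103^0·0.897^34 = 0.02483
  k=1: C(34,1)·0.103^1·0.897^33 = 0.09693
  k=2: C(34,2)·0.103^2·0.897^32 = 0.18365
  k=3: C(34,3)·0.103^3·0.897^31 = 0.22494
P(X ≤ 3) = 0.53035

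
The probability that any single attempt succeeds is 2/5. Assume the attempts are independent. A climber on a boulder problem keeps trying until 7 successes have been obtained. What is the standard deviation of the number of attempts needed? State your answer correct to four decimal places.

5.1235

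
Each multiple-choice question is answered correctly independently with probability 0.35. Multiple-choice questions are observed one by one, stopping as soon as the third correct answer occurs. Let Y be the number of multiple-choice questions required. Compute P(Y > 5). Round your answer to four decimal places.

Needing more than 5 multiple-choice questions ⇔ fewer than 3 successes in the first 5. With X ~ Binomial(5, 0.35), P(Y > 5) = P(X ≤ 2).
  k=0: C(5,0)·0.35^0·0.65^5 = 0.116029
  k=1: C(5,1)·0.35^1·0.65^4 = 0.312386
  k=2: C(5,2)·0.35^2·0.65^3 = 0.336416
P(X ≤ 2) = 0.764831

0.7648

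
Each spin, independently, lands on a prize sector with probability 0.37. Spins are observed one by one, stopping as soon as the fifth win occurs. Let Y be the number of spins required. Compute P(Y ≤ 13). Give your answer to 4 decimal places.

0.5603

Finishing within 13 spins ⇔ at least 5 successes in the first 13. With X ~ Binomial(13, 0.37), P(Y ≤ 13) = 1 − P(X ≤ 4).
  k=0: C(13,0)·0.37^0·0.63^13 = 0.002463
  k=1: C(13,1)·0.37^1·0.63^12 = 0.018803
  k=2: C(13,2)·0.37^2·0.63^11 = 0.066259
  k=3: C(13,3)·0.37^3·0.63^10 = 0.142684
  k=4: C(13,4)·0.37^4·0.63^9 = 0.209497
1 − 0.439706 = 0.560294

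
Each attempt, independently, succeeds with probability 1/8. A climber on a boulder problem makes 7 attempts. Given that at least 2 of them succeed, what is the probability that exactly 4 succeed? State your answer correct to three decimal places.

X ~ Binomial(7, 0.125). Want P(X=4 | X≥2) = P(X=4) / P(X≥2).
P(X=4) = C(7,4)·0.125^4·0.875^3 = 0.00572
P(X≥2) = 1 − 0.39270 − 0.39270 = 0.21461
Ratio = 0.00572 / 0.21461 = 0.02667

0.027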